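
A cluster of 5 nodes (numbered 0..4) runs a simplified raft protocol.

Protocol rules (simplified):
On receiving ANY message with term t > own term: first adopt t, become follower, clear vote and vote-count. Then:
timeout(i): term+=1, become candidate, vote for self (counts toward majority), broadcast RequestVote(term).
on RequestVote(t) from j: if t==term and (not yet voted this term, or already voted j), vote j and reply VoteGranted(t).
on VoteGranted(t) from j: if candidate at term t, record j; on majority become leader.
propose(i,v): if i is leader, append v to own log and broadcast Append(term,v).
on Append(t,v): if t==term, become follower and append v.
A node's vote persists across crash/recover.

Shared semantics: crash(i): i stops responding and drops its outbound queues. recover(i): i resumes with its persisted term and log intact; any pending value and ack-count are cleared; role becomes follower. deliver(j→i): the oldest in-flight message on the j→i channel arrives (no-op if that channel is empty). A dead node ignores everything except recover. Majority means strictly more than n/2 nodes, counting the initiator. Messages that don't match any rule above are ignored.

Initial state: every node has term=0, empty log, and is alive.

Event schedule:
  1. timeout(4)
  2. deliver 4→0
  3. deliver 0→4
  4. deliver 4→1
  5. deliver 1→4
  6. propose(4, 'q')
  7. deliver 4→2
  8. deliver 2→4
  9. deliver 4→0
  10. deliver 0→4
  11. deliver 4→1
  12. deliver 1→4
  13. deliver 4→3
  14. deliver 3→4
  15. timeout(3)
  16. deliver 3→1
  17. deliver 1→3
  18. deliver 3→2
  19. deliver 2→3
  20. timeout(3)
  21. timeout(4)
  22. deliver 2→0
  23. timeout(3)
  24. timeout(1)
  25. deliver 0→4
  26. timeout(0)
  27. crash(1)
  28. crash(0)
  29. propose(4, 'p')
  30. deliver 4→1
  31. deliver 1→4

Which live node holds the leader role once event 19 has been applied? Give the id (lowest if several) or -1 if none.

3

after 1 — timeout(4): n4:cand/t1/[-]
after 2 — deliver 4→0: n0:foll/t1/[-]
after 3 — deliver 0→4: ·
after 4 — deliver 4→1: n1:foll/t1/[-]
after 5 — deliver 1→4: n4:lead/t1/[-]
after 6 — propose(4,'q'): n4:lead/t1/[q]
after 7 — deliver 4→2: n2:foll/t1/[-]
after 8 — deliver 2→4: ·
after 9 — deliver 4→0: n0:foll/t1/[q]
after 10 — deliver 0→4: ·
after 11 — deliver 4→1: n1:foll/t1/[q]
after 12 — deliver 1→4: ·
after 13 — deliver 4→3: n3:foll/t1/[-]
after 14 — deliver 3→4: ·
after 15 — timeout(3): n3:cand/t2/[-]
after 16 — deliver 3→1: n1:foll/t2/[q]
after 17 — deliver 1→3: ·
after 18 — deliver 3→2: n2:foll/t2/[-]
after 19 — deliver 2→3: n3:lead/t2/[-]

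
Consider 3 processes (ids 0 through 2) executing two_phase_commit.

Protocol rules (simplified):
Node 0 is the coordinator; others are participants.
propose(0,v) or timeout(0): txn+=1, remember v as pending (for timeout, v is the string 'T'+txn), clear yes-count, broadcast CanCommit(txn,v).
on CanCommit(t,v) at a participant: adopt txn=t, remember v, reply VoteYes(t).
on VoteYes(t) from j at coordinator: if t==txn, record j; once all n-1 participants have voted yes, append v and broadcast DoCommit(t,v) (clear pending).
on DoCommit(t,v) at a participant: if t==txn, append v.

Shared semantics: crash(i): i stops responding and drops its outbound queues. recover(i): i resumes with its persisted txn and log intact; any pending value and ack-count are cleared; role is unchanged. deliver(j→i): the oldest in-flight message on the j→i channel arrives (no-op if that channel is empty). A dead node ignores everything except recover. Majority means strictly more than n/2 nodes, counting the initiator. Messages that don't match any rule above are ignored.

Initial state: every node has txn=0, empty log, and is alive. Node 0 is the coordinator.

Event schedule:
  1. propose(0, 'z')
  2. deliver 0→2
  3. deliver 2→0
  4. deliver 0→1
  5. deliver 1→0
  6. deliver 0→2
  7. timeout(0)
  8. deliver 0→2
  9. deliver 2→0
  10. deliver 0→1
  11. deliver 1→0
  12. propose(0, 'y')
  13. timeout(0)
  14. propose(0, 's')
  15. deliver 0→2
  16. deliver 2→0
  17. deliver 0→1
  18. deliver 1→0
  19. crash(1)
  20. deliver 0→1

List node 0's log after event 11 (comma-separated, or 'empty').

z

step 1 propose(0,'z'): 0={coor,t=1,log=-}
step 2 deliver 0→2: 2={part,t=1,log=-}
step 3 deliver 2→0: —
step 4 deliver 0→1: 1={part,t=1,log=-}
step 5 deliver 1→0: 0={coor,t=1,log=z}
step 6 deliver 0→2: 2={part,t=1,log=z}
step 7 timeout(0): 0={coor,t=2,log=z}
step 8 deliver 0→2: 2={part,t=2,log=z}
step 9 deliver 2→0: —
step 10 deliver 0→1: 1={part,t=1,log=z}
step 11 deliver 1→0: —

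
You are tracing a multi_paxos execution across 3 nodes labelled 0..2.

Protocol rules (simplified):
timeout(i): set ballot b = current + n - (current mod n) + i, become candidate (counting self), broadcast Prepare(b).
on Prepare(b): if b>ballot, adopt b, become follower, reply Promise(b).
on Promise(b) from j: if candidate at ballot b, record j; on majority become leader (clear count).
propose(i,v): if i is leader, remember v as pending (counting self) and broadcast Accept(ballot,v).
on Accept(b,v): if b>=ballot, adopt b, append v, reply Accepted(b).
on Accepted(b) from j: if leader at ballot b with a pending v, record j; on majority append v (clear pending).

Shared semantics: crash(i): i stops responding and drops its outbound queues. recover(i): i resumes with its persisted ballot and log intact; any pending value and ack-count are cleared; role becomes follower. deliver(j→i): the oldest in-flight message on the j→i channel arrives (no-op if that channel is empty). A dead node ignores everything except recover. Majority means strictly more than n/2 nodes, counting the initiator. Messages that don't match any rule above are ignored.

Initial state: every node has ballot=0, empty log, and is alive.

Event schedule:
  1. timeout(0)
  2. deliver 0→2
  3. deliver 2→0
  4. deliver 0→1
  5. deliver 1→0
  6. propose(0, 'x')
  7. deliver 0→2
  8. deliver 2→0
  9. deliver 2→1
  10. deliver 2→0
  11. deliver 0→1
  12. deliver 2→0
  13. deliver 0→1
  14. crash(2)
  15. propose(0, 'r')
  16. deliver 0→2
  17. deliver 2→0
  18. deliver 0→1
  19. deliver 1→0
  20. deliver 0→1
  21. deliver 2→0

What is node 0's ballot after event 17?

3

[1] timeout(0) → N0(cand b3 [-])
[2] deliver 0→2 → N2(foll b3 [-])
[3] deliver 2→0 → N0(lead b3 [-])
[4] deliver 0→1 → N1(foll b3 [-])
[5] deliver 1→0 → ∅
[6] propose(0,'x') → ∅
[7] deliver 0→2 → N2(foll b3 [x])
[8] deliver 2→0 → N0(lead b3 [x])
[9] deliver 2→1 → ∅
[10] deliver 2→0 → ∅
[11] deliver 0→1 → N1(foll b3 [x])
[12] deliver 2→0 → ∅
[13] deliver 0→1 → ∅
[14] crash(2) → N2(✗foll b3 [x])
[15] propose(0,'r') → ∅
[16] deliver 0→2 → ∅
[17] deliver 2→0 → ∅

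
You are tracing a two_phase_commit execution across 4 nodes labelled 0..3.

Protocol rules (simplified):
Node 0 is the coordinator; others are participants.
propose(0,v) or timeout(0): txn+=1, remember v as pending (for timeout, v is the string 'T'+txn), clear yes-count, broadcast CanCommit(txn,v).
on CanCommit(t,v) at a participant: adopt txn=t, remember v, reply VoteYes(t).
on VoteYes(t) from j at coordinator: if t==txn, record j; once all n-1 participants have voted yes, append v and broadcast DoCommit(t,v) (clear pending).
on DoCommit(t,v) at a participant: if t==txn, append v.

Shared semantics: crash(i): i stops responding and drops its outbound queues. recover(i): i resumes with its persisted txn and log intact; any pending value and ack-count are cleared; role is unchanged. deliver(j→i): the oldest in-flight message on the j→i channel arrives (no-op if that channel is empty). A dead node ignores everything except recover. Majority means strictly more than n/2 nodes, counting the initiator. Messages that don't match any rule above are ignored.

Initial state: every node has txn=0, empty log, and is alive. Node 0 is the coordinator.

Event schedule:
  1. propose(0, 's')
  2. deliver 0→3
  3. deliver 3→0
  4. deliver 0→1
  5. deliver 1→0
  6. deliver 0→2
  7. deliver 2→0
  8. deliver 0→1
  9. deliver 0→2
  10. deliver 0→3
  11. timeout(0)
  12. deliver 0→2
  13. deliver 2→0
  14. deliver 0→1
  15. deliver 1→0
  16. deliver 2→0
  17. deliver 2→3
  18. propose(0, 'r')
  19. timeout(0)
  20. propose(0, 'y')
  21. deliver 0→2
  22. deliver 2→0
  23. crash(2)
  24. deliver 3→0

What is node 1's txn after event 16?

2

e1 propose(0,'s'): 0[coor,t=1,-]
e2 deliver 0→3: 3[part,t=1,-]
e3 deliver 3→0: ·
e4 deliver 0→1: 1[part,t=1,-]
e5 deliver 1→0: ·
e6 deliver 0→2: 2[part,t=1,-]
e7 deliver 2→0: 0[coor,t=1,s]
e8 deliver 0→1: 1[part,t=1,s]
e9 deliver 0→2: 2[part,t=1,s]
e10 deliver 0→3: 3[part,t=1,s]
e11 timeout(0): 0[coor,t=2,s]
e12 deliver 0→2: 2[part,t=2,s]
e13 deliver 2→0: ·
e14 deliver 0→1: 1[part,t=2,s]
e15 deliver 1→0: ·
e16 deliver 2→0: ·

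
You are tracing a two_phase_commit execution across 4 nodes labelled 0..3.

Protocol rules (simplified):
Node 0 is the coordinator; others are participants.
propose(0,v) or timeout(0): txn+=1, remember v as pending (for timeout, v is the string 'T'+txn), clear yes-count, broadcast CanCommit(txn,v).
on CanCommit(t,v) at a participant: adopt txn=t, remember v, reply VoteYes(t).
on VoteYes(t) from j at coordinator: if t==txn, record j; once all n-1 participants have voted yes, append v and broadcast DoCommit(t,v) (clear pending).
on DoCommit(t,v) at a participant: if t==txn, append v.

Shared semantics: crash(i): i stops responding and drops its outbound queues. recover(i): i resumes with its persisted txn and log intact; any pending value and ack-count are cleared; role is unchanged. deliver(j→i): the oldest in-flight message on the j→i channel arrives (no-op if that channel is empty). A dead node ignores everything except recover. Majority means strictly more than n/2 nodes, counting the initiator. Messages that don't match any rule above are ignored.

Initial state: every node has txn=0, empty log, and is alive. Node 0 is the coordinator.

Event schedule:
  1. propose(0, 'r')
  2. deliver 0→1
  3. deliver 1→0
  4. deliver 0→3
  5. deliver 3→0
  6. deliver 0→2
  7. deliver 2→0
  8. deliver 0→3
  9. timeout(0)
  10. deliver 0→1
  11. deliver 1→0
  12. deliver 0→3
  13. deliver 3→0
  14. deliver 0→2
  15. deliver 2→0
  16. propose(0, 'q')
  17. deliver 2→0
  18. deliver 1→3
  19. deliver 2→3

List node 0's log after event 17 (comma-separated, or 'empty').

1. propose(0,'r'):  <0:coor t1 ->
2. deliver 0→1:  <1:part t1 ->
3. deliver 1→0:  nop
4. deliver 0→3:  <3:part t1 ->
5. deliver 3→0:  nop
6. deliver 0→2:  <2:part t1 ->
7. deliver 2→0:  <0:coor t1 r>
8. deliver 0→3:  <3:part t1 r>
9. timeout(0):  <0:coor t2 r>
10. deliver 0→1:  <1:part t1 r>
11. deliver 1→0:  nop
12. deliver 0→3:  <3:part t2 r>
13. deliver 3→0:  nop
14. deliver 0→2:  <2:part t1 r>
15. deliver 2→0:  nop
16. propose(0,'q'):  <0:coor t3 r>
17. deliver 2→0:  nop

r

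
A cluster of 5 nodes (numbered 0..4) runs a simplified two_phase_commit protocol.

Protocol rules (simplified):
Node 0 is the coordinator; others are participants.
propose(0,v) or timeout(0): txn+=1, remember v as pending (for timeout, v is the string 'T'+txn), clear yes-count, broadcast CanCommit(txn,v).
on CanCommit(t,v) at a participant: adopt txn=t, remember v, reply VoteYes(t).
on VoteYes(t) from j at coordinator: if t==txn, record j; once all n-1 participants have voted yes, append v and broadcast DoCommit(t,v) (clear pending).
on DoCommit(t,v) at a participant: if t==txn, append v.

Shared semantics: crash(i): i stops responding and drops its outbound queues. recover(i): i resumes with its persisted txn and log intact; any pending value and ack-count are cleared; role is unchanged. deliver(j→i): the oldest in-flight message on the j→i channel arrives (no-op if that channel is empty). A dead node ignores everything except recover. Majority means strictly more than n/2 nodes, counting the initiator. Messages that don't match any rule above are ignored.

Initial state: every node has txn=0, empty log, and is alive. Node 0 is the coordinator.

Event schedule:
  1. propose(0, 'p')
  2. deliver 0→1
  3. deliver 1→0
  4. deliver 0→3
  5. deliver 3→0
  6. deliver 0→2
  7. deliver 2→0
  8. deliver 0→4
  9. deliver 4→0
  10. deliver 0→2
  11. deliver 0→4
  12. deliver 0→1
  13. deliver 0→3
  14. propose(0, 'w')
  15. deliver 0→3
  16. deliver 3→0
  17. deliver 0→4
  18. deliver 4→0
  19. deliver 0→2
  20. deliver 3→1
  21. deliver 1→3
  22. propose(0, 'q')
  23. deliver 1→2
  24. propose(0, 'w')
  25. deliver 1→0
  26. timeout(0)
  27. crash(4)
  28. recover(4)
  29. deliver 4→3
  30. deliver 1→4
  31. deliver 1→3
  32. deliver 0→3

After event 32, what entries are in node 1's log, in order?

p

e1 propose(0,'p'): 0[coor,t=1,-]
e2 deliver 0→1: 1[part,t=1,-]
e3 deliver 1→0: ·
e4 deliver 0→3: 3[part,t=1,-]
e5 deliver 3→0: ·
e6 deliver 0→2: 2[part,t=1,-]
e7 deliver 2→0: ·
e8 deliver 0→4: 4[part,t=1,-]
e9 deliver 4→0: 0[coor,t=1,p]
e10 deliver 0→2: 2[part,t=1,p]
e11 deliver 0→4: 4[part,t=1,p]
e12 deliver 0→1: 1[part,t=1,p]
e13 deliver 0→3: 3[part,t=1,p]
e14 propose(0,'w'): 0[coor,t=2,p]
e15 deliver 0→3: 3[part,t=2,p]
e16 deliver 3→0: ·
e17 deliver 0→4: 4[part,t=2,p]
e18 deliver 4→0: ·
e19 deliver 0→2: 2[part,t=2,p]
e20 deliver 3→1: ·
e21 deliver 1→3: ·
e22 propose(0,'q'): 0[coor,t=3,p]
e23 deliver 1→2: ·
e24 propose(0,'w'): 0[coor,t=4,p]
e25 deliver 1→0: ·
e26 timeout(0): 0[coor,t=5,p]
e27 crash(4): 4[✗part,t=2,p]
e28 recover(4): 4[part,t=2,p]
e29 deliver 4→3: ·
e30 deliver 1→4: ·
e31 deliver 1→3: ·
e32 deliver 0→3: 3[part,t=3,p]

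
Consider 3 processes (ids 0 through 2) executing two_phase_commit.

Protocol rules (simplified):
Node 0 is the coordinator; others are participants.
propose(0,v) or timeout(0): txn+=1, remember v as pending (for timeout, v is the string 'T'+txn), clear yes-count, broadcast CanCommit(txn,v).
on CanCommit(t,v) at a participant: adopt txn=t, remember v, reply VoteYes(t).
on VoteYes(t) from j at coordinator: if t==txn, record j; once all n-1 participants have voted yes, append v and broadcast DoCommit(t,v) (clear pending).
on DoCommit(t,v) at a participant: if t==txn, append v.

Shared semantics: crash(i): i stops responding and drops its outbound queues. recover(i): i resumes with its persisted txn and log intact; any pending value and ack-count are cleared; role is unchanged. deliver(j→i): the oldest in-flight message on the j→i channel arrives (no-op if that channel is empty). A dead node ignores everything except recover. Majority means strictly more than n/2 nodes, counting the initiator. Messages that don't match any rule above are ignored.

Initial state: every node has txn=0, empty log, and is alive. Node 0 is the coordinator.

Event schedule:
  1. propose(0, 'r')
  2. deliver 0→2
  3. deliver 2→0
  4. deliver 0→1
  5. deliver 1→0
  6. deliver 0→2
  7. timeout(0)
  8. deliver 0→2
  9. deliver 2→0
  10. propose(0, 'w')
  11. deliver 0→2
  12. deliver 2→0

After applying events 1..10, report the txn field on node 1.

1

after 1 — propose(0,'r'): n0:coor/t1/[-]
after 2 — deliver 0→2: n2:part/t1/[-]
after 3 — deliver 2→0: ·
after 4 — deliver 0→1: n1:part/t1/[-]
after 5 — deliver 1→0: n0:coor/t1/[r]
after 6 — deliver 0→2: n2:part/t1/[r]
after 7 — timeout(0): n0:coor/t2/[r]
after 8 — deliver 0→2: n2:part/t2/[r]
after 9 — deliver 2→0: ·
after 10 — propose(0,'w'): n0:coor/t3/[r]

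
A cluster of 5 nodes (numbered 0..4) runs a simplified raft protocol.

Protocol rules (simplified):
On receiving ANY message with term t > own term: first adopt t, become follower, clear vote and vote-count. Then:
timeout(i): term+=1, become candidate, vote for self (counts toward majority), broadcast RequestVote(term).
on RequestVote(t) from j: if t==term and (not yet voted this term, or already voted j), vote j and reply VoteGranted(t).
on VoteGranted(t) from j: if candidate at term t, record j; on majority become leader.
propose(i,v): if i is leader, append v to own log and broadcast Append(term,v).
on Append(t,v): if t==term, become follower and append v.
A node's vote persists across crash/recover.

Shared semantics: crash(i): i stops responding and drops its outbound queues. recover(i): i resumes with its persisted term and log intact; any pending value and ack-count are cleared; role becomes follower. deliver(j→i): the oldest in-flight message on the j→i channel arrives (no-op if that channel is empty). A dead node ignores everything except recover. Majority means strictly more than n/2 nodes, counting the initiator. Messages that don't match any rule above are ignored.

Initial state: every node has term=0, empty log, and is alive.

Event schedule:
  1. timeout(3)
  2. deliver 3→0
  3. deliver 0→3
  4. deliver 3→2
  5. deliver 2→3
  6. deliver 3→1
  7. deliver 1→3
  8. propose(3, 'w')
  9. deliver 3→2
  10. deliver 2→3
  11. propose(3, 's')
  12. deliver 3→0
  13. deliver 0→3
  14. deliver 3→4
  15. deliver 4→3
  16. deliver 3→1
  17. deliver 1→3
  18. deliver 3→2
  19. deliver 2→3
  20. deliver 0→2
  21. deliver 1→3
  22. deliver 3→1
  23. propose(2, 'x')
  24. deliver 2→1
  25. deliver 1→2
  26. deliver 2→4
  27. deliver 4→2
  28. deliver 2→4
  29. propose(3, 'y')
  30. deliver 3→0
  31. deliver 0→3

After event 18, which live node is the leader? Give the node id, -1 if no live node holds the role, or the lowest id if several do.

3

after 1 — timeout(3): n3:cand/t1/[-]
after 2 — deliver 3→0: n0:foll/t1/[-]
after 3 — deliver 0→3: ·
after 4 — deliver 3→2: n2:foll/t1/[-]
after 5 — deliver 2→3: n3:lead/t1/[-]
after 6 — deliver 3→1: n1:foll/t1/[-]
after 7 — deliver 1→3: ·
after 8 — propose(3,'w'): n3:lead/t1/[w]
after 9 — deliver 3→2: n2:foll/t1/[w]
after 10 — deliver 2→3: ·
after 11 — propose(3,'s'): n3:lead/t1/[w,s]
after 12 — deliver 3→0: n0:foll/t1/[w]
after 13 — deliver 0→3: ·
after 14 — deliver 3→4: n4:foll/t1/[-]
after 15 — deliver 4→3: ·
after 16 — deliver 3→1: n1:foll/t1/[w]
after 17 — deliver 1→3: ·
after 18 — deliver 3→2: n2:foll/t1/[w,s]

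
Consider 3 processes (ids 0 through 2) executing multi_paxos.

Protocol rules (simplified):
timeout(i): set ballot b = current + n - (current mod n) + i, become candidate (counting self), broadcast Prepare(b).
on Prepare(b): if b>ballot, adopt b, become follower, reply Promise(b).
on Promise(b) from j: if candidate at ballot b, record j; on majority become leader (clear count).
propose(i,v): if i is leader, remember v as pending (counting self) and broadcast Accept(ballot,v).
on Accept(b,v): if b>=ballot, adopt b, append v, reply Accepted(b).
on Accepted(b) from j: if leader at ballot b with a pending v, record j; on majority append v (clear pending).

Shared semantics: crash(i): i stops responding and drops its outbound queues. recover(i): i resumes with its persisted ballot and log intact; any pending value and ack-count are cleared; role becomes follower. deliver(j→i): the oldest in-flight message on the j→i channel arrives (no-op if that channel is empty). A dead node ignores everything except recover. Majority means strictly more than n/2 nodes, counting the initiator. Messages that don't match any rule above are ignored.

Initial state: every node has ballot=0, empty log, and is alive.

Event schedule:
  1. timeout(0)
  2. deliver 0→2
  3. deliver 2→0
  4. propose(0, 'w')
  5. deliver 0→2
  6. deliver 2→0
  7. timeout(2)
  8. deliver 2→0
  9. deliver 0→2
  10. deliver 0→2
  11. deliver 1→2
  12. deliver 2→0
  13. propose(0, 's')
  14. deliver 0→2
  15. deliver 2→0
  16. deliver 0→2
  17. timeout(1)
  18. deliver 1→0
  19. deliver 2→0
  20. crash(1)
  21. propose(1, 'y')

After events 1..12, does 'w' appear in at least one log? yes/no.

yes

e1 timeout(0): 0[cand,b=3,-]
e2 deliver 0→2: 2[foll,b=3,-]
e3 deliver 2→0: 0[lead,b=3,-]
e4 propose(0,'w'): ·
e5 deliver 0→2: 2[foll,b=3,w]
e6 deliver 2→0: 0[lead,b=3,w]
e7 timeout(2): 2[cand,b=8,w]
e8 deliver 2→0: 0[foll,b=8,w]
e9 deliver 0→2: 2[lead,b=8,w]
e10 deliver 0→2: ·
e11 deliver 1→2: ·
e12 deliver 2→0: ·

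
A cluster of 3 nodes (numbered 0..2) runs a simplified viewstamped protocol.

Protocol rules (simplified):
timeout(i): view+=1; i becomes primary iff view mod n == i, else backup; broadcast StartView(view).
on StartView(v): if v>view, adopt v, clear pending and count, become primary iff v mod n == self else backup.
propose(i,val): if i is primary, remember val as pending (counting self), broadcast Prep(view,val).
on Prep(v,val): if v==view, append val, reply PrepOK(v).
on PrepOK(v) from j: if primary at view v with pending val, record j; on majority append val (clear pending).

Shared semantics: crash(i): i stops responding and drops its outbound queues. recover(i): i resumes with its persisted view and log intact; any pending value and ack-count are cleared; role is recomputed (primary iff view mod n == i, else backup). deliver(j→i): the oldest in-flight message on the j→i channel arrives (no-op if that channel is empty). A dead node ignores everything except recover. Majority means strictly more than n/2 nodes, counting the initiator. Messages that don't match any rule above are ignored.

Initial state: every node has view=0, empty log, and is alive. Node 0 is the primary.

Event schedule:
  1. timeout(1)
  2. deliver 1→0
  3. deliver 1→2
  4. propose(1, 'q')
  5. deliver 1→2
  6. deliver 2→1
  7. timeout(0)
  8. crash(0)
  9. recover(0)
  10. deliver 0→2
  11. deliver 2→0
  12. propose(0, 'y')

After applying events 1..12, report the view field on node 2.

1

after 1 — timeout(1): n1:prim/v1/[-]
after 2 — deliver 1→0: n0:back/v1/[-]
after 3 — deliver 1→2: n2:back/v1/[-]
after 4 — propose(1,'q'): ·
after 5 — deliver 1→2: n2:back/v1/[q]
after 6 — deliver 2→1: n1:prim/v1/[q]
after 7 — timeout(0): n0:back/v2/[-]
after 8 — crash(0): n0:✗back/v2/[-]
after 9 — recover(0): n0:back/v2/[-]
after 10 — deliver 0→2: ·
after 11 — deliver 2→0: ·
after 12 — propose(0,'y'): ·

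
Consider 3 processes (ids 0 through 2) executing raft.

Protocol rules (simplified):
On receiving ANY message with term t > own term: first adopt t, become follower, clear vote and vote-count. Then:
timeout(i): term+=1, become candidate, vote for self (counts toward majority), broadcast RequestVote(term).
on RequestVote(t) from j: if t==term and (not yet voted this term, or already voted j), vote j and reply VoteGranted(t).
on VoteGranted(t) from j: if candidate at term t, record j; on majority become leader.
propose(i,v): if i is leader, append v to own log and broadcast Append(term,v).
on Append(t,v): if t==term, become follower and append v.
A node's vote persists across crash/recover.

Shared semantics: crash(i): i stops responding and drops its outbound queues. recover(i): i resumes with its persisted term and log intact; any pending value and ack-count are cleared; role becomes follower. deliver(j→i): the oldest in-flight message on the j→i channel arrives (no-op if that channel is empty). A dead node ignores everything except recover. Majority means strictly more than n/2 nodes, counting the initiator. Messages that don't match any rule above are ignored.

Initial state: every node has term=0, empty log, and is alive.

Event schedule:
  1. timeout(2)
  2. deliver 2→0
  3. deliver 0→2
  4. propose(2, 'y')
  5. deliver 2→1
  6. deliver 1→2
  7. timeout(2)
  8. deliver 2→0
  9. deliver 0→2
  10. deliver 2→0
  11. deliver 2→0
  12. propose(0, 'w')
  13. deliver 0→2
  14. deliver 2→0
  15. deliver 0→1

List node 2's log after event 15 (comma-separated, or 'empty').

1. timeout(2):  <2:cand t1 ->
2. deliver 2→0:  <0:foll t1 ->
3. deliver 0→2:  <2:lead t1 ->
4. propose(2,'y'):  <2:lead t1 y>
5. deliver 2→1:  <1:foll t1 ->
6. deliver 1→2:  nop
7. timeout(2):  <2:cand t2 y>
8. deliver 2→0:  <0:foll t1 y>
9. deliver 0→2:  nop
10. deliver 2→0:  <0:foll t2 y>
11. deliver 2→0:  nop
12. propose(0,'w'):  nop
13. deliver 0→2:  <2:lead t2 y>
14. deliver 2→0:  nop
15. deliver 0→1:  nop

y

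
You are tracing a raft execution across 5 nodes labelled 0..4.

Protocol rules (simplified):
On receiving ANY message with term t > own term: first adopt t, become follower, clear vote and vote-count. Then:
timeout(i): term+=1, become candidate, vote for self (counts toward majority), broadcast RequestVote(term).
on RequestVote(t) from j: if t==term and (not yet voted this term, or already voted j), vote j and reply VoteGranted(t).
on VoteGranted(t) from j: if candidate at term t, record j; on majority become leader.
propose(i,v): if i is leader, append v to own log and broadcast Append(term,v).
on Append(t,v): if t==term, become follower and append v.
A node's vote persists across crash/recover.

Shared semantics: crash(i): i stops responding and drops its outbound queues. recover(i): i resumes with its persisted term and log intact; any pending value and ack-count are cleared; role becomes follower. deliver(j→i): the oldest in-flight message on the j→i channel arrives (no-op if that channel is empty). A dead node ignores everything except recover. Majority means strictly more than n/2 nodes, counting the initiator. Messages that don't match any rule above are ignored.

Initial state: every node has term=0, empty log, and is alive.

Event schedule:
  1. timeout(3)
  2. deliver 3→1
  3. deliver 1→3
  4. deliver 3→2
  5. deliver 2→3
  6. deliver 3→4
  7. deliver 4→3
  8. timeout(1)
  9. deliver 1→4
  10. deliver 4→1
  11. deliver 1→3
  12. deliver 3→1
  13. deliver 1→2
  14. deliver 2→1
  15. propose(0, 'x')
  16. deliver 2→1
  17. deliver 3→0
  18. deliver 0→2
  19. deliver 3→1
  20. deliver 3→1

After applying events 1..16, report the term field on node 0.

1. timeout(3):  <3:cand t1 ->
2. deliver 3→1:  <1:foll t1 ->
3. deliver 1→3:  nop
4. deliver 3→2:  <2:foll t1 ->
5. deliver 2→3:  <3:lead t1 ->
6. deliver 3→4:  <4:foll t1 ->
7. deliver 4→3:  nop
8. timeout(1):  <1:cand t2 ->
9. deliver 1→4:  <4:foll t2 ->
10. deliver 4→1:  nop
11. deliver 1→3:  <3:foll t2 ->
12. deliver 3→1:  <1:lead t2 ->
13. deliver 1→2:  <2:foll t2 ->
14. deliver 2→1:  nop
15. propose(0,'x'):  nop
16. deliver 2→1:  nop

0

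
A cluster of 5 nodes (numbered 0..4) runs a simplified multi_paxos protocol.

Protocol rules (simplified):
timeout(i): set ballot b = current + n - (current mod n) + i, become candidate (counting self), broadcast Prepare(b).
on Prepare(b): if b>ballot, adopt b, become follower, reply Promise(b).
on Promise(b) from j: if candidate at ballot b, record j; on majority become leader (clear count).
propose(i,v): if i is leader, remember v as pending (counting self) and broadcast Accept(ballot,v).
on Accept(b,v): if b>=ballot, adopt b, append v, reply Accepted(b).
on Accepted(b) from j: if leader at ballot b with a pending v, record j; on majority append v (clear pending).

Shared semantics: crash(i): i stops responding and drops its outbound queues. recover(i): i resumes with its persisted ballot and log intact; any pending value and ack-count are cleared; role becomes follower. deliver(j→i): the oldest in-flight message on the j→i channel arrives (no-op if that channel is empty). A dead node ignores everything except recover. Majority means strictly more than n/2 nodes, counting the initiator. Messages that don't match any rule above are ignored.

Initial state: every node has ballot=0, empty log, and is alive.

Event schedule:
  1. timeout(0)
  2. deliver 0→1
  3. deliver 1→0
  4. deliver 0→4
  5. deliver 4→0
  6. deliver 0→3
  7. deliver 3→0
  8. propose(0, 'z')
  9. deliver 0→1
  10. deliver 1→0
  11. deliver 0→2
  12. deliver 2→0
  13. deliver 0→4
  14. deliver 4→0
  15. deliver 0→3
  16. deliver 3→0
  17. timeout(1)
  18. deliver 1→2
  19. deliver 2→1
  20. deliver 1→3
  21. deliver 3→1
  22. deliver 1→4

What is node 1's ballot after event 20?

[1] timeout(0) → N0(cand b5 [-])
[2] deliver 0→1 → N1(foll b5 [-])
[3] deliver 1→0 → ∅
[4] deliver 0→4 → N4(foll b5 [-])
[5] deliver 4→0 → N0(lead b5 [-])
[6] deliver 0→3 → N3(foll b5 [-])
[7] deliver 3→0 → ∅
[8] propose(0,'z') → ∅
[9] deliver 0→1 → N1(foll b5 [z])
[10] deliver 1→0 → ∅
[11] deliver 0→2 → N2(foll b5 [-])
[12] deliver 2→0 → ∅
[13] deliver 0→4 → N4(foll b5 [z])
[14] deliver 4→0 → N0(lead b5 [z])
[15] deliver 0→3 → N3(foll b5 [z])
[16] deliver 3→0 → ∅
[17] timeout(1) → N1(cand b11 [z])
[18] deliver 1→2 → N2(foll b11 [-])
[19] deliver 2→1 → ∅
[20] deliver 1→3 → N3(foll b11 [z])

11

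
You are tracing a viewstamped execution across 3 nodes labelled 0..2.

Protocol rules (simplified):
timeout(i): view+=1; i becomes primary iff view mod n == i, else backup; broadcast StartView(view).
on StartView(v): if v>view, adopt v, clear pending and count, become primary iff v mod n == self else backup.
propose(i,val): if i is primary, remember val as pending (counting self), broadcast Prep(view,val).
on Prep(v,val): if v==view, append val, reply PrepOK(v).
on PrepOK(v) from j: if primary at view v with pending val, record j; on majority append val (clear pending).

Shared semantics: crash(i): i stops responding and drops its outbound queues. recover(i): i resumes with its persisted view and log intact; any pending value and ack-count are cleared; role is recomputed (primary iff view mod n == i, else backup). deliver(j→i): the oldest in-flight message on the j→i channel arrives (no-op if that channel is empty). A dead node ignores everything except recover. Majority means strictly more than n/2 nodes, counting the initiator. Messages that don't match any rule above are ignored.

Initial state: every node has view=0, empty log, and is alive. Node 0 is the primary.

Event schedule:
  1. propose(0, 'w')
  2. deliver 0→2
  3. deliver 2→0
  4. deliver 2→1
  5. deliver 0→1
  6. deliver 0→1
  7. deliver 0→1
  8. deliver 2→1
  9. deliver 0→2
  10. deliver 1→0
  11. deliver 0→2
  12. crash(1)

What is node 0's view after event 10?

0

step 1 propose(0,'w'): —
step 2 deliver 0→2: 2={back,v=0,log=w}
step 3 deliver 2→0: 0={prim,v=0,log=w}
step 4 deliver 2→1: —
step 5 deliver 0→1: 1={back,v=0,log=w}
step 6 deliver 0→1: —
step 7 deliver 0→1: —
step 8 deliver 2→1: —
step 9 deliver 0→2: —
step 10 deliver 1→0: —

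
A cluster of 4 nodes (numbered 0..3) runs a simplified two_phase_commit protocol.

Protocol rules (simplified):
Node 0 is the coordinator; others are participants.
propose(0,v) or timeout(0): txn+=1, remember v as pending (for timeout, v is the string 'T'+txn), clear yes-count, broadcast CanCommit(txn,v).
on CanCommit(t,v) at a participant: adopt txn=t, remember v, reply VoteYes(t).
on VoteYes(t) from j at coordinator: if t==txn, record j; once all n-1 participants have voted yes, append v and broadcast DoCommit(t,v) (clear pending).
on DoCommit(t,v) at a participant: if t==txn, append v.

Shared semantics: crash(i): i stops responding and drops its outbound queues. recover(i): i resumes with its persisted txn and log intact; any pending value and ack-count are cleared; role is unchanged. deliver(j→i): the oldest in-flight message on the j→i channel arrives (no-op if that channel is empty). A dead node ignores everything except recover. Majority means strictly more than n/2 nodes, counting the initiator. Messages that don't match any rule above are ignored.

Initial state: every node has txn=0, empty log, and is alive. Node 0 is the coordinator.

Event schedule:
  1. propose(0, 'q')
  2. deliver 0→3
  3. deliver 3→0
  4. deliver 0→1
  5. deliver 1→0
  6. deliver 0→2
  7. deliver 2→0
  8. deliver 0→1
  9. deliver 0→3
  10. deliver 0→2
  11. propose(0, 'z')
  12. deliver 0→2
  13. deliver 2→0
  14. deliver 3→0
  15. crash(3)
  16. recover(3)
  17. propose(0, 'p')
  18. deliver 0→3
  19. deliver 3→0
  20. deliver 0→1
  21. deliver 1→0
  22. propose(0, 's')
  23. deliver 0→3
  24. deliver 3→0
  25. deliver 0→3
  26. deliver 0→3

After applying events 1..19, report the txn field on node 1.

1

[1] propose(0,'q') → N0(coor t1 [-])
[2] deliver 0→3 → N3(part t1 [-])
[3] deliver 3→0 → ∅
[4] deliver 0→1 → N1(part t1 [-])
[5] deliver 1→0 → ∅
[6] deliver 0→2 → N2(part t1 [-])
[7] deliver 2→0 → N0(coor t1 [q])
[8] deliver 0→1 → N1(part t1 [q])
[9] deliver 0→3 → N3(part t1 [q])
[10] deliver 0→2 → N2(part t1 [q])
[11] propose(0,'z') → N0(coor t2 [q])
[12] deliver 0→2 → N2(part t2 [q])
[13] deliver 2→0 → ∅
[14] deliver 3→0 → ∅
[15] crash(3) → N3(✗part t1 [q])
[16] recover(3) → N3(part t1 [q])
[17] propose(0,'p') → N0(coor t3 [q])
[18] deliver 0→3 → N3(part t2 [q])
[19] deliver 3→0 → ∅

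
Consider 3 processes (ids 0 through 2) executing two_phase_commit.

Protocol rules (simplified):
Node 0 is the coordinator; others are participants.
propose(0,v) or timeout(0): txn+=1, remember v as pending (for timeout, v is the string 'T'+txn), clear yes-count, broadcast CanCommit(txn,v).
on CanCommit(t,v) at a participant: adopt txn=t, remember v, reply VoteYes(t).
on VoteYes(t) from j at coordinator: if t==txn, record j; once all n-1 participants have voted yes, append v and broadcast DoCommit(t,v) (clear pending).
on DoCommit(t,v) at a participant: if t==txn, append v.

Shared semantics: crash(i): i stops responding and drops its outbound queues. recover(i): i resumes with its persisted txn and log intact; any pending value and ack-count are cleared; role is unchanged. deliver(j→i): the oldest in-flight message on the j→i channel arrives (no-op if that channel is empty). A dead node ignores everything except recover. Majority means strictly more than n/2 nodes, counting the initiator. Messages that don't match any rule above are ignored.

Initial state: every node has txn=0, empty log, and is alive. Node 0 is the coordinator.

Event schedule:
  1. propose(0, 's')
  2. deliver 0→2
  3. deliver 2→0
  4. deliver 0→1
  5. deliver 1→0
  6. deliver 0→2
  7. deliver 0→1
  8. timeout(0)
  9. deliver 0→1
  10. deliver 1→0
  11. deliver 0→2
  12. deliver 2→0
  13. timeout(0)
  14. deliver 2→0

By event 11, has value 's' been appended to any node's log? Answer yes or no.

1. propose(0,'s'):  <0:coor t1 ->
2. deliver 0→2:  <2:part t1 ->
3. deliver 2→0:  nop
4. deliver 0→1:  <1:part t1 ->
5. deliver 1→0:  <0:coor t1 s>
6. deliver 0→2:  <2:part t1 s>
7. deliver 0→1:  <1:part t1 s>
8. timeout(0):  <0:coor t2 s>
9. deliver 0→1:  <1:part t2 s>
10. deliver 1→0:  nop
11. deliver 0→2:  <2:part t2 s>

yes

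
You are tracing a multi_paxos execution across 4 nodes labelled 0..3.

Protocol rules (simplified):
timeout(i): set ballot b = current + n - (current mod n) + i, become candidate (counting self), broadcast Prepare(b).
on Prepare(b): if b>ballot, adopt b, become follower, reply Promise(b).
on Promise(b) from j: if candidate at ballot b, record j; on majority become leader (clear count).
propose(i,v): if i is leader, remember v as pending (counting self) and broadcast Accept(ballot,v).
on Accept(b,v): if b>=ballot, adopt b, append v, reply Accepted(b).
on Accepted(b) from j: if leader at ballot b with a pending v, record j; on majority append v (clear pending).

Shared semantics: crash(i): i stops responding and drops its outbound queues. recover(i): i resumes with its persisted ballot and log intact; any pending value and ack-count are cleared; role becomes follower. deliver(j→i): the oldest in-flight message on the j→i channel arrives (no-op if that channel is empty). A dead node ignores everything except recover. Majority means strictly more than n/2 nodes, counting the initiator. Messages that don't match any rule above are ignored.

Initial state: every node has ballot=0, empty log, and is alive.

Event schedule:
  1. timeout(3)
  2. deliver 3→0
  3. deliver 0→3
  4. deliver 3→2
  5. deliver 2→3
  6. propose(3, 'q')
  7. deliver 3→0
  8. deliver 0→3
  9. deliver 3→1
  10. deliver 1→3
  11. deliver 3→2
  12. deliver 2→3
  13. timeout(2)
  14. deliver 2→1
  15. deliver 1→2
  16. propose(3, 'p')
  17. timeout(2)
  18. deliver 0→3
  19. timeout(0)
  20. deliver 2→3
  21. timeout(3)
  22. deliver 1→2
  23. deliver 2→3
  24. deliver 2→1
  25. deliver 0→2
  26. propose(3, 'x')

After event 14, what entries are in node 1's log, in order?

empty

1. timeout(3):  <3:cand b7 ->
2. deliver 3→0:  <0:foll b7 ->
3. deliver 0→3:  nop
4. deliver 3→2:  <2:foll b7 ->
5. deliver 2→3:  <3:lead b7 ->
6. propose(3,'q'):  nop
7. deliver 3→0:  <0:foll b7 q>
8. deliver 0→3:  nop
9. deliver 3→1:  <1:foll b7 ->
10. deliver 1→3:  nop
11. deliver 3→2:  <2:foll b7 q>
12. deliver 2→3:  <3:lead b7 q>
13. timeout(2):  <2:cand b10 q>
14. deliver 2→1:  <1:foll b10 ->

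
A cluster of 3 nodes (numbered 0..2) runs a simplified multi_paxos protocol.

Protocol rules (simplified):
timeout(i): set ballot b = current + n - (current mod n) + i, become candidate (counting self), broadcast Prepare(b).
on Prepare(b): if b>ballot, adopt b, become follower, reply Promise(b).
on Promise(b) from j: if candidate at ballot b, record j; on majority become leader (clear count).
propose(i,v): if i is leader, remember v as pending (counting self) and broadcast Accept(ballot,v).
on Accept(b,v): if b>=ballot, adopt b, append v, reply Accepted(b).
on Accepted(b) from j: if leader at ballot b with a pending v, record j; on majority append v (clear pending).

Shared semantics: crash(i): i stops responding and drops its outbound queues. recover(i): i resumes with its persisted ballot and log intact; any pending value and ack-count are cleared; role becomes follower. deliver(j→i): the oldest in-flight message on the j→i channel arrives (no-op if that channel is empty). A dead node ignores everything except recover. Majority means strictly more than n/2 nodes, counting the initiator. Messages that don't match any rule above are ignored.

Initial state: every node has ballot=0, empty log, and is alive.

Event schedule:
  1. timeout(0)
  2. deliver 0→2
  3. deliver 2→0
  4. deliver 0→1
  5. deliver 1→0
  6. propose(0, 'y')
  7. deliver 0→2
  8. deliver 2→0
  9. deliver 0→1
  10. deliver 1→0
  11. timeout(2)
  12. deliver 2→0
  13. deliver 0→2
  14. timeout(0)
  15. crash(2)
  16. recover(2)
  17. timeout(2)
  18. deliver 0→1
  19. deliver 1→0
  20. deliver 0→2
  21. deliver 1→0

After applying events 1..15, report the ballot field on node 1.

1. timeout(0):  <0:cand b3 ->
2. deliver 0→2:  <2:foll b3 ->
3. deliver 2→0:  <0:lead b3 ->
4. deliver 0→1:  <1:foll b3 ->
5. deliver 1→0:  nop
6. propose(0,'y'):  nop
7. deliver 0→2:  <2:foll b3 y>
8. deliver 2→0:  <0:lead b3 y>
9. deliver 0→1:  <1:foll b3 y>
10. deliver 1→0:  nop
11. timeout(2):  <2:cand b8 y>
12. deliver 2→0:  <0:foll b8 y>
13. deliver 0→2:  <2:lead b8 y>
14. timeout(0):  <0:cand b9 y>
15. crash(2):  <2:✗lead b8 y>

3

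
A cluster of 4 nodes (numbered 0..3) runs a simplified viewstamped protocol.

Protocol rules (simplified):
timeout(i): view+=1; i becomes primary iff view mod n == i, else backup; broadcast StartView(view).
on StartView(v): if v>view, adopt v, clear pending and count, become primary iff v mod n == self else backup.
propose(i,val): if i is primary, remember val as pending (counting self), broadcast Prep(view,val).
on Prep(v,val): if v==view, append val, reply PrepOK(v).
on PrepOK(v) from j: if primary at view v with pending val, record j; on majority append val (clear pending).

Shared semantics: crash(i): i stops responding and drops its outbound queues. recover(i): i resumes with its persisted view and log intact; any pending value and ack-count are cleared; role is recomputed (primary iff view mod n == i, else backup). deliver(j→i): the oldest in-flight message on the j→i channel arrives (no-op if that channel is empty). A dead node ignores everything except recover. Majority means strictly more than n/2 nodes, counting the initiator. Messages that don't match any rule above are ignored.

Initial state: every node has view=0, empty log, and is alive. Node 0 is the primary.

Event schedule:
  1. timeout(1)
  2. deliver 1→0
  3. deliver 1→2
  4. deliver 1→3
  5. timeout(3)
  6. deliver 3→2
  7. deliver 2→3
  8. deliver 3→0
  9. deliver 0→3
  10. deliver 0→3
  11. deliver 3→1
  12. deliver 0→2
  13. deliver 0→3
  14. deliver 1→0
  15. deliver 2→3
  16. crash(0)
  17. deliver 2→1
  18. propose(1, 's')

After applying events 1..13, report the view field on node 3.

2

[1] timeout(1) → N1(prim v1 [-])
[2] deliver 1→0 → N0(back v1 [-])
[3] deliver 1→2 → N2(back v1 [-])
[4] deliver 1→3 → N3(back v1 [-])
[5] timeout(3) → N3(back v2 [-])
[6] deliver 3→2 → N2(prim v2 [-])
[7] deliver 2→3 → ∅
[8] deliver 3→0 → N0(back v2 [-])
[9] deliver 0→3 → ∅
[10] deliver 0→3 → ∅
[11] deliver 3→1 → N1(back v2 [-])
[12] deliver 0→2 → ∅
[13] deliver 0→3 → ∅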